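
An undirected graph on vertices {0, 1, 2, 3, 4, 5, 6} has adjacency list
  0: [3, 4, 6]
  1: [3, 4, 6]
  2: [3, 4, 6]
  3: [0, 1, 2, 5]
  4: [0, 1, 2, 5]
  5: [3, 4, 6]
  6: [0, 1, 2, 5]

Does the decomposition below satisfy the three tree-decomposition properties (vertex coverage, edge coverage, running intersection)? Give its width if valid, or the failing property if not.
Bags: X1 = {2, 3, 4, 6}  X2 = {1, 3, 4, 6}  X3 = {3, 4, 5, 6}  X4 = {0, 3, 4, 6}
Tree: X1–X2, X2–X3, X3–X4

Checking the three conditions: (i) the bags cover all of {0, 1, 2, 3, 4, 5, 6}; (ii) for each edge, some bag contains both endpoints; (iii) the bags containing any fixed vertex form a subtree. All hold, so the decomposition is valid with width 4 − 1 = 3.

Yes; width 3.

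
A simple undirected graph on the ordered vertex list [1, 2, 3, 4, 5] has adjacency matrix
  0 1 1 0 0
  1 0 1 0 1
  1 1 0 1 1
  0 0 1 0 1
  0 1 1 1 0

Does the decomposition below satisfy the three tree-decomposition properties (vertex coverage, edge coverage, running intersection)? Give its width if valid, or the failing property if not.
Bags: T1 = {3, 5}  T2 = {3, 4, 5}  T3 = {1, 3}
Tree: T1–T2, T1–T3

No — vertex 2 appears in no bag.

A tree decomposition must satisfy three properties: every vertex lies in some bag; for every edge, both endpoints lie together in some bag; and for every vertex, the bags containing it form a connected subtree. Here vertex 2 appears in no bag, so the decomposition is invalid.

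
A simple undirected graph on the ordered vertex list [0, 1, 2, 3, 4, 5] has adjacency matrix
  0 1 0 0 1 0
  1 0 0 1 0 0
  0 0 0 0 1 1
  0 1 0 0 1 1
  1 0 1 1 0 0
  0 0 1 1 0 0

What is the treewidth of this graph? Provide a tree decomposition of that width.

The largest bag has 3 vertices, giving width 2; this decomposition certifies tw(G) ≤ 2. Since 2–5–3–4–2 is a cycle in G, G is not acyclic. Forests are exactly the graphs of treewidth ≤ 1, so tw(G) ≥ 2. Therefore the treewidth is 2.

Treewidth 2.
One such decomposition:
Bags: B1 = {2, 4, 5}  B2 = {3, 4, 5}  B3 = {0, 3, 4}  B4 = {0, 1, 3}
Tree: B1–B2, B2–B3, B3–B4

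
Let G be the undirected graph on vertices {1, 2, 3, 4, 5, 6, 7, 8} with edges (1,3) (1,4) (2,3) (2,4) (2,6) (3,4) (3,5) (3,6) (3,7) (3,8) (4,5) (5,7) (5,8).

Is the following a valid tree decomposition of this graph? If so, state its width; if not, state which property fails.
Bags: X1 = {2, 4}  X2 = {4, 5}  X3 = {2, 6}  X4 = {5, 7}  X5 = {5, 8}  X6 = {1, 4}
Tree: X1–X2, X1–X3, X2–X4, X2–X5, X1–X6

A tree decomposition must satisfy three properties: every vertex lies in some bag; for every edge, both endpoints lie together in some bag; and for every vertex, the bags containing it form a connected subtree. Here vertex 3 appears in no bag, so the decomposition is invalid.

No — vertex 3 appears in no bag.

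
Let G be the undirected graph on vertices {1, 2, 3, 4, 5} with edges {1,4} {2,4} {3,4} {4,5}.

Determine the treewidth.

A width-1 tree decomposition is:
Bags: B1 = {1, 4}  B2 = {4, 5}  B3 = {2, 4}  B4 = {3, 4}
Tree: B1–B2, B1–B3, B2–B4
Each bag holds 2 vertices, so the decomposition has width 1, which upper-bounds the treewidth. G has an edge, so its treewidth is at least 1. Combining the bounds, tw(G) = 1.

1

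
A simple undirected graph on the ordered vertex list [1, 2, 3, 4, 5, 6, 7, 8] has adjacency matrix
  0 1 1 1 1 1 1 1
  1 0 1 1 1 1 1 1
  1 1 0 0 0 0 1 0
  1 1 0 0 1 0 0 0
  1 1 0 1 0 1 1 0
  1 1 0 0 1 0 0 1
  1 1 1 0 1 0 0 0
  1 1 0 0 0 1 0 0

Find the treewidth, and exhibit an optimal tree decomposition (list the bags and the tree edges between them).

Each bag holds 4 vertices, so the decomposition has width 3, which upper-bounds the treewidth. On the other hand G contains the 4-clique {1, 2, 6, 8}. A clique must lie in a single bag of any decomposition, so no decomposition can have width below 3. The upper and lower bounds meet at 3, so that is the treewidth.

Treewidth 3.
Bags: B1 = {1, 2, 5, 6}  B2 = {1, 2, 5, 7}  B3 = {1, 2, 3, 7}  B4 = {1, 2, 6, 8}  B5 = {1, 2, 4, 5}
Tree: B1–B2, B2–B3, B1–B4, B2–B5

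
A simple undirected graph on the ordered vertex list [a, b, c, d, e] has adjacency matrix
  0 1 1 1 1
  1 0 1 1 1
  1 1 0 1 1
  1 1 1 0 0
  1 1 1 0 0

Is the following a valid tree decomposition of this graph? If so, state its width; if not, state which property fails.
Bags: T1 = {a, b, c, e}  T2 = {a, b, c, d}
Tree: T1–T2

Checking the three conditions: (i) the bags cover all of {a, b, c, d, e}; (ii) for each edge, some bag contains both endpoints; (iii) the bags containing any fixed vertex form a subtree. All hold, so the decomposition is valid with width 4 − 1 = 3.

Yes; width 3.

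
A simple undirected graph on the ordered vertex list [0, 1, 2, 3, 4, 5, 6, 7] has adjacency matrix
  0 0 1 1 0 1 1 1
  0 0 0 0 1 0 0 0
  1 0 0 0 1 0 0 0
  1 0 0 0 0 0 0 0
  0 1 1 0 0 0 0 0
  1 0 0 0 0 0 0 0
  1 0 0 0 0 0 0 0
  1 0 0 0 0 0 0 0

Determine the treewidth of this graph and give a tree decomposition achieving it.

The largest bag has 2 vertices, giving width 1; this decomposition certifies tw(G) ≤ 1. G has an edge, so its treewidth is at least 1. Combining the bounds, tw(G) = 1.

Treewidth 1.
One such decomposition:
Bags: B1 = {0, 5}  B2 = {0, 2}  B3 = {2, 4}  B4 = {0, 3}  B5 = {0, 6}  B6 = {1, 4}  B7 = {0, 7}
Tree: B1–B2, B2–B3, B1–B4, B1–B5, B3–B6, B4–B7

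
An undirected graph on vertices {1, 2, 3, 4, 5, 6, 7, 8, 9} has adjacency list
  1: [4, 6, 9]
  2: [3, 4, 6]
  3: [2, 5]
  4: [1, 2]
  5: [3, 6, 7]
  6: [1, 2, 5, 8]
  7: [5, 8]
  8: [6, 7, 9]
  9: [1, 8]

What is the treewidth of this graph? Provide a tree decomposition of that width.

Treewidth 3.
Bags: B1 = {5, 7, 8, 9}  B2 = {5, 6, 8, 9}  B3 = {1, 5, 6, 9}  B4 = {1, 3, 5, 6}  B5 = {1, 2, 3, 6}  B6 = {1, 2, 3, 4}
Tree: B1–B2, B2–B3, B3–B4, B4–B5, B5–B6

Every bag has size at most 4, so the width is 4 − 1 = 3 and tw(G) ≤ 3. For the lower bound: the 4 vertex sets {7,8,9}, {5}, {6}, {1,2,3,4} are disjoint, each induces a connected subgraph, and every pair is joined by at least one edge of G. Contracting each set to a single vertex therefore yields K_{4} as a minor, and since treewidth is minor-monotone, tw(G) ≥ tw(K_{4}) = 3. The upper and lower bounds meet at 3, so that is the treewidth.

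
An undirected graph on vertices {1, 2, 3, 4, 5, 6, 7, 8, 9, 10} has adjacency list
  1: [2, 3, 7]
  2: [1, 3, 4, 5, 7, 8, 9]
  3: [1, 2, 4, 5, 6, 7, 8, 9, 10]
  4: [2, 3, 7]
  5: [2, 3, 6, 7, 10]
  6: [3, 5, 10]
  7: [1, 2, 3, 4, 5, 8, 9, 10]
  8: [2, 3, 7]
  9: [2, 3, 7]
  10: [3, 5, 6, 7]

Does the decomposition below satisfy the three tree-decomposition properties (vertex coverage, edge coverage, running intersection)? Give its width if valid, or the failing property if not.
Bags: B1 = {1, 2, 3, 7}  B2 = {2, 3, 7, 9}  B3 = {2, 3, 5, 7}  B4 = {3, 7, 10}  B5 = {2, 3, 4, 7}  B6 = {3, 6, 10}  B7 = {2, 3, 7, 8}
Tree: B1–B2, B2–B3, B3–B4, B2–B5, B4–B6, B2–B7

A tree decomposition must satisfy three properties: every vertex lies in some bag; for every edge, both endpoints lie together in some bag; and for every vertex, the bags containing it form a connected subtree. Here edge (5,10) lies in no bag, so the decomposition is invalid.

No — edge (5,10) lies in no bag.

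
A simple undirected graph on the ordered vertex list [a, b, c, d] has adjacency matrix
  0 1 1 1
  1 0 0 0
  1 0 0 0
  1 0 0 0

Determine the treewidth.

1

A width-1 tree decomposition is:
Bags: B1 = {a, c}  B2 = {a, d}  B3 = {a, b}
Tree: B1–B2, B1–B3
Every bag has size at most 2, so the width is 2 − 1 = 1 and tw(G) ≤ 1. G has an edge, so its treewidth is at least 1. Hence tw(G) = 1 exactly.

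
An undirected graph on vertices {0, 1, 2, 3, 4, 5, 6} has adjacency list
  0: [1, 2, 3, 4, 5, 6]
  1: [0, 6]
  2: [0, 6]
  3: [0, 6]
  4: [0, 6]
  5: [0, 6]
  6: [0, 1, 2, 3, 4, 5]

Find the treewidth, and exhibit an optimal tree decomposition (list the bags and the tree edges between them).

Each bag holds 3 vertices, so the decomposition has width 2, which upper-bounds the treewidth. For the lower bound, the 3 vertices {0, 1, 6} are pairwise adjacent, and any tree decomposition puts a clique entirely inside one bag — forcing width ≥ 2. Hence tw(G) = 2 exactly.

Treewidth 2.
One optimal decomposition is:
Bags: B1 = {0, 5, 6}  B2 = {0, 2, 6}  B3 = {0, 4, 6}  B4 = {0, 3, 6}  B5 = {0, 1, 6}
Tree: B1–B2, B1–B3, B3–B4, B2–B5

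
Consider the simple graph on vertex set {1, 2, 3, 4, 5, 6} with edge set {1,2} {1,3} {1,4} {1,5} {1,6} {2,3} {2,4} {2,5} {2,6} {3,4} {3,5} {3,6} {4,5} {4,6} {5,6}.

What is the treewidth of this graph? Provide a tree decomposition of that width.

With just one bag of size 6, the width is 6 − 1 = 5, so tw(G) ≤ 5. On the other hand G contains the 6-clique {1, 2, 3, 4, 5, 6}. A clique must lie in a single bag of any decomposition, so no decomposition can have width below 5. Therefore the treewidth is 5.

Treewidth 5.
Bags: B1 = {1, 2, 3, 4, 5, 6}
Tree: (single bag)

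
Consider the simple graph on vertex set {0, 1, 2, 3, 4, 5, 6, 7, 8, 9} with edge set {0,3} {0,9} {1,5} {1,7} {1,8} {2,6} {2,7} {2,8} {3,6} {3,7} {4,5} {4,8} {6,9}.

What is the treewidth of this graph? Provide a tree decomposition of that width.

Treewidth 2.
Bags: B1 = {1, 4, 5}  B2 = {1, 4, 8}  B3 = {1, 7, 8}  B4 = {2, 7, 8}  B5 = {2, 3, 7}  B6 = {2, 3, 6}  B7 = {0, 3, 6}  B8 = {0, 6, 9}
Tree: B1–B2, B2–B3, B3–B4, B4–B5, B5–B6, B6–B7, B7–B8

Every bag has size at most 3, so the width is 3 − 1 = 2 and tw(G) ≤ 2. Since 5–4–8–1–5 is a cycle in G, G is not acyclic. Forests are exactly the graphs of treewidth ≤ 1, so tw(G) ≥ 2. Combining the bounds, tw(G) = 2.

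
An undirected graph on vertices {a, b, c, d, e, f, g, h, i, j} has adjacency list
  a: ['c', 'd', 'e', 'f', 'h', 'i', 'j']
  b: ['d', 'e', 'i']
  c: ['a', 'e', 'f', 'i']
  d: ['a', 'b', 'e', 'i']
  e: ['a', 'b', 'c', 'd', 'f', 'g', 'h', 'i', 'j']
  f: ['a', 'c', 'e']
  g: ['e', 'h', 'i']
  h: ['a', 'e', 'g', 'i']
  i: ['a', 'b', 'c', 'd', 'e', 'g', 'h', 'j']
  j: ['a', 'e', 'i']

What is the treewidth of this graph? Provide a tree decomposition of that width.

Every bag has size at most 4, so the width is 4 − 1 = 3 and tw(G) ≤ 3. For the lower bound, the 4 vertices {a, c, e, f} are pairwise adjacent, and any tree decomposition puts a clique entirely inside one bag — forcing width ≥ 3. The upper and lower bounds meet at 3, so that is the treewidth.

Treewidth 3.
One optimal decomposition is:
Bags: B1 = {a, e, i, j}  B2 = {a, c, e, i}  B3 = {a, d, e, i}  B4 = {a, e, h, i}  B5 = {e, g, h, i}  B6 = {b, d, e, i}  B7 = {a, c, e, f}
Tree: B1–B2, B1–B3, B3–B4, B4–B5, B3–B6, B2–B7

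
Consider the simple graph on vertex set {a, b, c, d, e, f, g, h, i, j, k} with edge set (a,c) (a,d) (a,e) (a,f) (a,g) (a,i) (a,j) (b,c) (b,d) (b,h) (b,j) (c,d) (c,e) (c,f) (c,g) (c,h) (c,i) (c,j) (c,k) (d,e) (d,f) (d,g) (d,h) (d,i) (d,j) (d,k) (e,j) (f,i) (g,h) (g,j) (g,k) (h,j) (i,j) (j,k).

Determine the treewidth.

4

A width-4 tree decomposition is:
Bags: B1 = {a, c, d, g, j}  B2 = {a, c, d, e, j}  B3 = {c, d, g, j, k}  B4 = {c, d, g, h, j}  B5 = {a, c, d, i, j}  B6 = {b, c, d, h, j}  B7 = {a, c, d, f, i}
Tree: B1–B2, B1–B3, B3–B4, B1–B5, B4–B6, B5–B7
Each bag holds 5 vertices, so the decomposition has width 4, which upper-bounds the treewidth. Conversely, {c, d, g, h, j} is a clique of size 5, and the vertices of any clique must share a bag in every tree decomposition; so some bag has ≥ 5 vertices and tw(G) ≥ 4. Therefore the treewidth is 4.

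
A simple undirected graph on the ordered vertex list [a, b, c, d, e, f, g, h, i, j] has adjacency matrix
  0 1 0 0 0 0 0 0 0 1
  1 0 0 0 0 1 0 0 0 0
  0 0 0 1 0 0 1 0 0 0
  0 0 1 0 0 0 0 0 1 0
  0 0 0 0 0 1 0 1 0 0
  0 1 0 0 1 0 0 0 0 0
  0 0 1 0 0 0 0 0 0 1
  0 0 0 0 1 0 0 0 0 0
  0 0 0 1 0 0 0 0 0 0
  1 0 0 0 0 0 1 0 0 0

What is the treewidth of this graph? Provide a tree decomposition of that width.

Each bag holds 2 vertices, so the decomposition has width 1, which upper-bounds the treewidth. G has an edge, so its treewidth is at least 1. The upper and lower bounds meet at 1, so that is the treewidth.

Treewidth 1.
One such decomposition:
Bags: B1 = {e, h}  B2 = {e, f}  B3 = {b, f}  B4 = {a, b}  B5 = {a, j}  B6 = {g, j}  B7 = {c, g}  B8 = {c, d}  B9 = {d, i}
Tree: B1–B2, B2–B3, B3–B4, B4–B5, B5–B6, B6–B7, B7–B8, B8–B9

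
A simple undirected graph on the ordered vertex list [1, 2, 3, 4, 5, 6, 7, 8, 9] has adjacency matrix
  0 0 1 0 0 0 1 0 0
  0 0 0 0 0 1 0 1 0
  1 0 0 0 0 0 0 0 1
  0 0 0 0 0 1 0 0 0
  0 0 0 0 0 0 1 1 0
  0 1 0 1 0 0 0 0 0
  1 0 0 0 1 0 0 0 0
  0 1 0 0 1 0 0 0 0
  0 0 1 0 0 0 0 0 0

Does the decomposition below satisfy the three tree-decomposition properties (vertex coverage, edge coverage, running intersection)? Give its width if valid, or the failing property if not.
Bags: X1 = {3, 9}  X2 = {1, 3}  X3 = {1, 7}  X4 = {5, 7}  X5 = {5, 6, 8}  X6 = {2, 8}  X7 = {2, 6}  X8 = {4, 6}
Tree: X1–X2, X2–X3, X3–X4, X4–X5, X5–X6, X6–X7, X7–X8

A tree decomposition must satisfy three properties: every vertex lies in some bag; for every edge, both endpoints lie together in some bag; and for every vertex, the bags containing it form a connected subtree. Here bags containing vertex 6 are not connected in the tree, so the decomposition is invalid.

No — bags containing vertex 6 are not connected in the tree.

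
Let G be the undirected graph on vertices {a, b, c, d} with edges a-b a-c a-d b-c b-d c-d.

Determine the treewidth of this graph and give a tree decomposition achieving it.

A single bag containing all 4 vertices is trivially a valid decomposition of width 3. Conversely, {a, b, c, d} is a clique of size 4, and the vertices of any clique must share a bag in every tree decomposition; so some bag has ≥ 4 vertices and tw(G) ≥ 3. The upper and lower bounds meet at 3, so that is the treewidth.

Treewidth 3.
One optimal decomposition is:
Bags: B1 = {a, b, c, d}
Tree: (single bag)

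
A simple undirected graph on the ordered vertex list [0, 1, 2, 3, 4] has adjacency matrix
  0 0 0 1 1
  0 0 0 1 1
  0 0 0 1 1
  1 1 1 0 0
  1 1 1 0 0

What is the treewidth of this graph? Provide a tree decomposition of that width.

Treewidth 2.
Bags: B1 = {1, 3, 4}  B2 = {2, 3, 4}  B3 = {0, 3, 4}
Tree: B1–B2, B2–B3

The largest bag has 3 vertices, giving width 2; this decomposition certifies tw(G) ≤ 2. The edges 4–1–3–2–4 form a cycle, so G is not a tree and its treewidth is at least 2. Therefore the treewidth is 2.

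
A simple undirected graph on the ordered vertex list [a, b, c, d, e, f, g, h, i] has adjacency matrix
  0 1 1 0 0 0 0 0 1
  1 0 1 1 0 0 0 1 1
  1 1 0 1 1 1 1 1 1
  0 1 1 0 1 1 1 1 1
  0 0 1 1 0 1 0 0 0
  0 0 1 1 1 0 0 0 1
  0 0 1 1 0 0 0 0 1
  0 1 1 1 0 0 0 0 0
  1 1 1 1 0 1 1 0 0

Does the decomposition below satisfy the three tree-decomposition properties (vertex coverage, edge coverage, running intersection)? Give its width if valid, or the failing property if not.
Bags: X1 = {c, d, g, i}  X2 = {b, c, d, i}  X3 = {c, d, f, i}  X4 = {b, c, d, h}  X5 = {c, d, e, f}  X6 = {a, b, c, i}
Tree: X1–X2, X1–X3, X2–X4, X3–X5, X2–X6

Every vertex of G appears in some bag (union = {a, b, c, d, e, f, g, h, i}); every edge is covered by a bag; and for each vertex v the set of bags containing v is connected in the bag tree. The decomposition is therefore valid. The largest bag has 4 vertices, so the width is 3.

Yes; width 3.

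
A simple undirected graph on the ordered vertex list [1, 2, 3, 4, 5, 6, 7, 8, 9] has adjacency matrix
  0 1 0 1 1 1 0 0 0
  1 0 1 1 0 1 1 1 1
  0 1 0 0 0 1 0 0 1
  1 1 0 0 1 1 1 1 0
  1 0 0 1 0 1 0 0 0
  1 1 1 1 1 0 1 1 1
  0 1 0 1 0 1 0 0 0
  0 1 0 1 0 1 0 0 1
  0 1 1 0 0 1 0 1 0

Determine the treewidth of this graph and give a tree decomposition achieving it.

Each bag holds 4 vertices, so the decomposition has width 3, which upper-bounds the treewidth. On the other hand G contains the 4-clique {2, 6, 8, 9}. A clique must lie in a single bag of any decomposition, so no decomposition can have width below 3. Therefore the treewidth is 3.

Treewidth 3.
One optimal decomposition is:
Bags: B1 = {2, 4, 6, 8}  B2 = {1, 2, 4, 6}  B3 = {2, 4, 6, 7}  B4 = {1, 4, 5, 6}  B5 = {2, 6, 8, 9}  B6 = {2, 3, 6, 9}
Tree: B1–B2, B2–B3, B2–B4, B1–B5, B5–B6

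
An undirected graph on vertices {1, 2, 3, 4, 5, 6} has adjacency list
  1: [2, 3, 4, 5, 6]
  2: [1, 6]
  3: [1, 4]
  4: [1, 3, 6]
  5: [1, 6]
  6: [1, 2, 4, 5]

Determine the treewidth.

A width-2 tree decomposition is:
Bags: B1 = {1, 4, 6}  B2 = {1, 3, 4}  B3 = {1, 2, 6}  B4 = {1, 5, 6}
Tree: B1–B2, B1–B3, B3–B4
The largest bag has 3 vertices, giving width 2; this decomposition certifies tw(G) ≤ 2. For the lower bound, the 3 vertices {1, 3, 4} are pairwise adjacent, and any tree decomposition puts a clique entirely inside one bag — forcing width ≥ 2. Therefore the treewidth is 2.

2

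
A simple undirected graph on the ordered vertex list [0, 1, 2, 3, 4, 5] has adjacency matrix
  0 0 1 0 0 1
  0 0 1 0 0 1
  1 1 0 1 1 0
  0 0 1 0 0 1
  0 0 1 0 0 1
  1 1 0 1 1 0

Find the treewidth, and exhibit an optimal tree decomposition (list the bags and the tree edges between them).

Treewidth 2.
Bags: B1 = {1, 2, 5}  B2 = {0, 2, 5}  B3 = {2, 3, 5}  B4 = {2, 4, 5}
Tree: B1–B2, B2–B3, B3–B4

Every bag has size at most 3, so the width is 3 − 1 = 2 and tw(G) ≤ 2. Since 2–1–5–0–2 is a cycle in G, G is not acyclic. Forests are exactly the graphs of treewidth ≤ 1, so tw(G) ≥ 2. Therefore the treewidth is 2.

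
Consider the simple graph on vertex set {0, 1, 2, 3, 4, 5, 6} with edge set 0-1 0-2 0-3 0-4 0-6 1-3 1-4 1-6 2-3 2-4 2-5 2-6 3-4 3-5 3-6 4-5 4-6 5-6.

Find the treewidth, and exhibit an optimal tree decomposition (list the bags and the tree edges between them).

Treewidth 4.
Bags: B1 = {0, 1, 3, 4, 6}  B2 = {0, 2, 3, 4, 6}  B3 = {2, 3, 4, 5, 6}
Tree: B1–B2, B2–B3

Each bag holds 5 vertices, so the decomposition has width 4, which upper-bounds the treewidth. For the lower bound, the 5 vertices {0, 1, 3, 4, 6} are pairwise adjacent, and any tree decomposition puts a clique entirely inside one bag — forcing width ≥ 4. Therefore the treewidth is 4.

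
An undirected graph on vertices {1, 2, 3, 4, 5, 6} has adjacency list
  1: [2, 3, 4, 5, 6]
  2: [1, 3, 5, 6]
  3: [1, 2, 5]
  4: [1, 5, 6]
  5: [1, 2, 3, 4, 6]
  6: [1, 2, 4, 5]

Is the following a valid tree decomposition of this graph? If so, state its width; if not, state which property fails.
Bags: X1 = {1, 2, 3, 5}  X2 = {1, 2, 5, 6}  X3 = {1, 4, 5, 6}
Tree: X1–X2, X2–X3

Every vertex of G appears in some bag (union = {1, 2, 3, 4, 5, 6}); every edge is covered by a bag; and for each vertex v the set of bags containing v is connected in the bag tree. The decomposition is therefore valid. The largest bag has 4 vertices, so the width is 3.

Yes; width 3.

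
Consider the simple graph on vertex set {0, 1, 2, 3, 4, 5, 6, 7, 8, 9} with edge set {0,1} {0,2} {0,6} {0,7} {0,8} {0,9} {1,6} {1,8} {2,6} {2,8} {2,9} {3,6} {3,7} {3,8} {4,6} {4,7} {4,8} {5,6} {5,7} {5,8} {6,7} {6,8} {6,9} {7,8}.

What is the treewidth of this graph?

A width-3 tree decomposition is:
Bags: B1 = {0, 2, 6, 8}  B2 = {0, 6, 7, 8}  B3 = {0, 2, 6, 9}  B4 = {4, 6, 7, 8}  B5 = {0, 1, 6, 8}  B6 = {5, 6, 7, 8}  B7 = {3, 6, 7, 8}
Tree: B1–B2, B1–B3, B2–B4, B2–B5, B4–B6, B4–B7
Each bag holds 4 vertices, so the decomposition has width 3, which upper-bounds the treewidth. Conversely, {0, 1, 6, 8} is a clique of size 4, and the vertices of any clique must share a bag in every tree decomposition; so some bag has ≥ 4 vertices and tw(G) ≥ 3. The upper and lower bounds meet at 3, so that is the treewidth.

3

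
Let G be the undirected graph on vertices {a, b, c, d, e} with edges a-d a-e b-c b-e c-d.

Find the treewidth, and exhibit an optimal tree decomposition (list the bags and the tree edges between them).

Every bag has size at most 3, so the width is 3 − 1 = 2 and tw(G) ≤ 2. For the lower bound, G contains the cycle b–e–a–d–c–b, so G is not a forest; only forests have treewidth ≤ 1, hence tw(G) ≥ 2. Therefore the treewidth is 2.

Treewidth 2.
Bags: B1 = {a, b, e}  B2 = {a, b, d}  B3 = {b, c, d}
Tree: B1–B2, B2–B3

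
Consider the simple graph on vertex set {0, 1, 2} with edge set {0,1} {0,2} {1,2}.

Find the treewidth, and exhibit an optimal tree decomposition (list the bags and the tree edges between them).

Treewidth 2.
One optimal decomposition is:
Bags: B1 = {0, 1, 2}
Tree: (single bag)

With just one bag of size 3, the width is 3 − 1 = 2, so tw(G) ≤ 2. Conversely, {0, 1, 2} is a clique of size 3, and the vertices of any clique must share a bag in every tree decomposition; so some bag has ≥ 3 vertices and tw(G) ≥ 2. Hence tw(G) = 2 exactly.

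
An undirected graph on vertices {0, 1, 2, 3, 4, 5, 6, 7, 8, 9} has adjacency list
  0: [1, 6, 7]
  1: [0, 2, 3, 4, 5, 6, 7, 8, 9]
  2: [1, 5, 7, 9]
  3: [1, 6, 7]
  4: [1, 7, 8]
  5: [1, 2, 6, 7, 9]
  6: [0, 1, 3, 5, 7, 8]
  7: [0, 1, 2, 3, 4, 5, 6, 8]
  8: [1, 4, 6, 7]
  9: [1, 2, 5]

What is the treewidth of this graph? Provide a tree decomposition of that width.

Every bag has size at most 4, so the width is 4 − 1 = 3 and tw(G) ≤ 3. On the other hand G contains the 4-clique {1, 2, 5, 9}. A clique must lie in a single bag of any decomposition, so no decomposition can have width below 3. The upper and lower bounds meet at 3, so that is the treewidth.

Treewidth 3.
Bags: B1 = {1, 6, 7, 8}  B2 = {0, 1, 6, 7}  B3 = {1, 5, 6, 7}  B4 = {1, 2, 5, 7}  B5 = {1, 4, 7, 8}  B6 = {1, 2, 5, 9}  B7 = {1, 3, 6, 7}
Tree: B1–B2, B1–B3, B3–B4, B1–B5, B4–B6, B1–B7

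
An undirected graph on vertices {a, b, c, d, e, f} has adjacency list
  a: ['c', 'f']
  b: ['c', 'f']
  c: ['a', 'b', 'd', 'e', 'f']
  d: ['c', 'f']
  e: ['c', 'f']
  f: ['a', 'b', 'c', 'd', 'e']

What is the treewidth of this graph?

A width-2 tree decomposition is:
Bags: B1 = {b, c, f}  B2 = {c, d, f}  B3 = {c, e, f}  B4 = {a, c, f}
Tree: B1–B2, B1–B3, B2–B4
Every bag has size at most 3, so the width is 3 − 1 = 2 and tw(G) ≤ 2. On the other hand G contains the 3-clique {c, d, f}. A clique must lie in a single bag of any decomposition, so no decomposition can have width below 2. Combining the bounds, tw(G) = 2.

2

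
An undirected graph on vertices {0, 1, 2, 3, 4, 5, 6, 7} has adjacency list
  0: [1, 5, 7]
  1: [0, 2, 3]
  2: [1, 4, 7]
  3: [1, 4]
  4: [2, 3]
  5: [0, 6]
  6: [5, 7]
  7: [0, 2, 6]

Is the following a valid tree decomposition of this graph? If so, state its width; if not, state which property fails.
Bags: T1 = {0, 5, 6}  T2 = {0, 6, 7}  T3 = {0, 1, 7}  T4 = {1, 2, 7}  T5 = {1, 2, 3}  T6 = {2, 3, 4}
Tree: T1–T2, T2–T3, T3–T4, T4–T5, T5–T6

Yes; width 2.

Every vertex of G appears in some bag (union = {0, 1, 2, 3, 4, 5, 6, 7}); every edge is covered by a bag; and for each vertex v the set of bags containing v is connected in the bag tree. The decomposition is therefore valid. The largest bag has 3 vertices, so the width is 2.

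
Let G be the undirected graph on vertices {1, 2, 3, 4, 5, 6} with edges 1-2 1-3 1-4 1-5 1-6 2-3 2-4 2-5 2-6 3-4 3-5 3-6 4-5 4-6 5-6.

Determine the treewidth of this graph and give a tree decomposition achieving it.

Treewidth 5.
One such decomposition:
Bags: B1 = {1, 2, 3, 4, 5, 6}
Tree: (single bag)

A single bag containing all 6 vertices is trivially a valid decomposition of width 5. For the lower bound, the 6 vertices {1, 2, 3, 4, 5, 6} are pairwise adjacent, and any tree decomposition puts a clique entirely inside one bag — forcing width ≥ 5. Combining the bounds, tw(G) = 5.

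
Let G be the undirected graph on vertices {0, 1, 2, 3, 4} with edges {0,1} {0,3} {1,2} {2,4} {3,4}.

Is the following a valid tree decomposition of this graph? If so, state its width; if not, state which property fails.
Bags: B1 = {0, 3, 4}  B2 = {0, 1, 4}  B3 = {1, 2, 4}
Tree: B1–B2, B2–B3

Yes; width 2.

Checking the three conditions: (i) the bags cover all of {0, 1, 2, 3, 4}; (ii) for each edge, some bag contains both endpoints; (iii) the bags containing any fixed vertex form a subtree. All hold, so the decomposition is valid with width 3 − 1 = 2.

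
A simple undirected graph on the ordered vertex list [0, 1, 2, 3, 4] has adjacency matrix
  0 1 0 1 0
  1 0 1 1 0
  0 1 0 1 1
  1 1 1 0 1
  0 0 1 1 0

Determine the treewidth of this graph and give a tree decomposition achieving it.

Treewidth 2.
Bags: B1 = {2, 3, 4}  B2 = {1, 2, 3}  B3 = {0, 1, 3}
Tree: B1–B2, B2–B3

Each bag holds 3 vertices, so the decomposition has width 2, which upper-bounds the treewidth. For the lower bound, the 3 vertices {0, 1, 3} are pairwise adjacent, and any tree decomposition puts a clique entirely inside one bag — forcing width ≥ 2. Therefore the treewidth is 2.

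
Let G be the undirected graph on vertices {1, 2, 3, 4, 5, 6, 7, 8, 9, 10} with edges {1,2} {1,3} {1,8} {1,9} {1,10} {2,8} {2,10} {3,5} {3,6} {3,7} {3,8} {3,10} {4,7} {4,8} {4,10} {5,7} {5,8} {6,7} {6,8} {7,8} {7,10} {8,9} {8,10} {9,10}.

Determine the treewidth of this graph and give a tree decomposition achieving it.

Treewidth 3.
Bags: B1 = {1, 3, 8, 10}  B2 = {3, 7, 8, 10}  B3 = {1, 2, 8, 10}  B4 = {1, 8, 9, 10}  B5 = {3, 6, 7, 8}  B6 = {4, 7, 8, 10}  B7 = {3, 5, 7, 8}
Tree: B1–B2, B1–B3, B3–B4, B2–B5, B2–B6, B2–B7

Every bag has size at most 4, so the width is 4 − 1 = 3 and tw(G) ≤ 3. For the lower bound, the 4 vertices {1, 8, 9, 10} are pairwise adjacent, and any tree decomposition puts a clique entirely inside one bag — forcing width ≥ 3. Hence tw(G) = 3 exactly.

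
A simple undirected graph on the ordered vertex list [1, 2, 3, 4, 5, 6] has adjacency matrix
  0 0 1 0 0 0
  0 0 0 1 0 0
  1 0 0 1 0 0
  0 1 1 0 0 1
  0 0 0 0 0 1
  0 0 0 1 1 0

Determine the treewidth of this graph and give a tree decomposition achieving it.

Treewidth 1.
One such decomposition:
Bags: B1 = {4, 6}  B2 = {3, 4}  B3 = {1, 3}  B4 = {2, 4}  B5 = {5, 6}
Tree: B1–B2, B2–B3, B2–B4, B1–B5

Every bag has size at most 2, so the width is 2 − 1 = 1 and tw(G) ≤ 1. G has an edge, so its treewidth is at least 1. Hence tw(G) = 1 exactly.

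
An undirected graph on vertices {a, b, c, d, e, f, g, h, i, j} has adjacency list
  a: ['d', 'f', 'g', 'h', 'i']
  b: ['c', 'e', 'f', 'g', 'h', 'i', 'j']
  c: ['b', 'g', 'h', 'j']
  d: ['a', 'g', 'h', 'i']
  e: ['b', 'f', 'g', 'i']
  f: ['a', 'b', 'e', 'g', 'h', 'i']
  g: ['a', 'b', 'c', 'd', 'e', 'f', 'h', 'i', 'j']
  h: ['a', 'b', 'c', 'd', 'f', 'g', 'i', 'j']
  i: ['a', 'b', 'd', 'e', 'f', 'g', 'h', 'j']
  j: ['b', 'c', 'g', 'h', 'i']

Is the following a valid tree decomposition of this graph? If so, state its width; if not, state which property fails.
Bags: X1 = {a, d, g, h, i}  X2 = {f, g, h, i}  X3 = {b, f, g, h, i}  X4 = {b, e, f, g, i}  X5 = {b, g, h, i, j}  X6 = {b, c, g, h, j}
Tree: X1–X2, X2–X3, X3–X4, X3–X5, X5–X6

No — edge (a,f) lies in no bag.

A tree decomposition must satisfy three properties: every vertex lies in some bag; for every edge, both endpoints lie together in some bag; and for every vertex, the bags containing it form a connected subtree. Here edge (a,f) lies in no bag, so the decomposition is invalid.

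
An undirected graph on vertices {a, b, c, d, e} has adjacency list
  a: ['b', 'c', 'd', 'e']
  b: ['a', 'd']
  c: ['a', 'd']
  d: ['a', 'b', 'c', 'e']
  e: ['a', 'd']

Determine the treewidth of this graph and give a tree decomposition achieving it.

The largest bag has 3 vertices, giving width 2; this decomposition certifies tw(G) ≤ 2. Conversely, {a, d, e} is a clique of size 3, and the vertices of any clique must share a bag in every tree decomposition; so some bag has ≥ 3 vertices and tw(G) ≥ 2. Combining the bounds, tw(G) = 2.

Treewidth 2.
One optimal decomposition is:
Bags: B1 = {a, b, d}  B2 = {a, c, d}  B3 = {a, d, e}
Tree: B1–B2, B2–B3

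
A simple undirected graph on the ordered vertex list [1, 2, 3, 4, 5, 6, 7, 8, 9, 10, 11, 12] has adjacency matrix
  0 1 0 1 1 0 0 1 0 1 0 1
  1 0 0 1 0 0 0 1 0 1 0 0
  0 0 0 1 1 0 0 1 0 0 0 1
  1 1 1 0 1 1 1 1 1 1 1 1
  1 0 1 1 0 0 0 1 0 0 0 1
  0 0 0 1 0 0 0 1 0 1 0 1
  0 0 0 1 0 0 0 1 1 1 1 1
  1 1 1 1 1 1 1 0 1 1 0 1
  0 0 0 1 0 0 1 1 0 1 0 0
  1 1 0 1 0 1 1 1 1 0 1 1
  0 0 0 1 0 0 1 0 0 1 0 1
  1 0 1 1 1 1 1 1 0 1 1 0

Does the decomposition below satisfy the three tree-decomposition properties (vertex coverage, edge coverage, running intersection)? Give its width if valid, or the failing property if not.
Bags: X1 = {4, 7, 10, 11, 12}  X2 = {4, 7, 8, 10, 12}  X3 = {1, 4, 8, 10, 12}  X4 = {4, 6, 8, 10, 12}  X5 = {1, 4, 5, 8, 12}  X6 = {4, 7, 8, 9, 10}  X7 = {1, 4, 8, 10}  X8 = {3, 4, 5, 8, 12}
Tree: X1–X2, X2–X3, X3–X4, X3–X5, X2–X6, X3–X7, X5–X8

A tree decomposition must satisfy three properties: every vertex lies in some bag; for every edge, both endpoints lie together in some bag; and for every vertex, the bags containing it form a connected subtree. Here vertex 2 appears in no bag, so the decomposition is invalid.

No — vertex 2 appears in no bag.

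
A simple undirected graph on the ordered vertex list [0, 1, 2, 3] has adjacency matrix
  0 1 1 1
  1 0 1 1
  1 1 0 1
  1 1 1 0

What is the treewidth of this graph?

3

A width-3 tree decomposition is:
Bags: B1 = {0, 1, 2, 3}
Tree: (single bag)
A single bag containing all 4 vertices is trivially a valid decomposition of width 3. For the lower bound, the 4 vertices {0, 1, 2, 3} are pairwise adjacent, and any tree decomposition puts a clique entirely inside one bag — forcing width ≥ 3. Therefore the treewidth is 3.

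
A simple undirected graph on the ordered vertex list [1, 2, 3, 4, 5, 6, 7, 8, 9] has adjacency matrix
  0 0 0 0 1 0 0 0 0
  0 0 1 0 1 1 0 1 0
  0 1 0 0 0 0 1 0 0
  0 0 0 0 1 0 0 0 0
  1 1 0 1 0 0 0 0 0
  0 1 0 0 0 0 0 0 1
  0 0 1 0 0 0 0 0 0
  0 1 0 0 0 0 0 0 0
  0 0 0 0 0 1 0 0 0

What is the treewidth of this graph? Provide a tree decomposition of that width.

Treewidth 1.
One such decomposition:
Bags: B1 = {2, 5}  B2 = {4, 5}  B3 = {1, 5}  B4 = {2, 6}  B5 = {2, 3}  B6 = {2, 8}  B7 = {6, 9}  B8 = {3, 7}
Tree: B1–B2, B2–B3, B1–B4, B4–B5, B1–B6, B4–B7, B5–B8

Every bag has size at most 2, so the width is 2 − 1 = 1 and tw(G) ≤ 1. Since G has at least one edge (e.g. 5–2), it is not an edgeless graph, so tw(G) ≥ 1. Therefore the treewidth is 1.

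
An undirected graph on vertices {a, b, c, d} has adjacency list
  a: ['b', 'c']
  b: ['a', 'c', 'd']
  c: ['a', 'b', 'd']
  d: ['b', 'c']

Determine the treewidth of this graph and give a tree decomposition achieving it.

Treewidth 2.
One optimal decomposition is:
Bags: B1 = {b, c, d}  B2 = {a, b, c}
Tree: B1–B2

The largest bag has 3 vertices, giving width 2; this decomposition certifies tw(G) ≤ 2. Conversely, {b, c, d} is a clique of size 3, and the vertices of any clique must share a bag in every tree decomposition; so some bag has ≥ 3 vertices and tw(G) ≥ 2. Hence tw(G) = 2 exactly.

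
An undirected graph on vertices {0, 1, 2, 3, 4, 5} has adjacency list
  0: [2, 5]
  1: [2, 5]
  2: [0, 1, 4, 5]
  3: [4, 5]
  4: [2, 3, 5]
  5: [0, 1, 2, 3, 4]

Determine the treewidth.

2

A width-2 tree decomposition is:
Bags: B1 = {2, 4, 5}  B2 = {0, 2, 5}  B3 = {3, 4, 5}  B4 = {1, 2, 5}
Tree: B1–B2, B1–B3, B2–B4
The largest bag has 3 vertices, giving width 2; this decomposition certifies tw(G) ≤ 2. For the lower bound, the 3 vertices {0, 2, 5} are pairwise adjacent, and any tree decomposition puts a clique entirely inside one bag — forcing width ≥ 2. Combining the bounds, tw(G) = 2.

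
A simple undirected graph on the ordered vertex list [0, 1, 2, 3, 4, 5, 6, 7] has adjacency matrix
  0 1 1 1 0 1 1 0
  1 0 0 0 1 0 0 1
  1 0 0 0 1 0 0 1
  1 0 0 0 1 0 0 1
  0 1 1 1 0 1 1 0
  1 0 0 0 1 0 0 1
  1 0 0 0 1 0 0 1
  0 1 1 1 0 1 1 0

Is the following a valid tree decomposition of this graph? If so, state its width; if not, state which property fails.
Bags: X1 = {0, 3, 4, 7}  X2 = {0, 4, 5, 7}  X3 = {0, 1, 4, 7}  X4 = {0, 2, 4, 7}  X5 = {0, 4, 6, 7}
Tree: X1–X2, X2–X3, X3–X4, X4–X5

Checking the three conditions: (i) the bags cover all of {0, 1, 2, 3, 4, 5, 6, 7}; (ii) for each edge, some bag contains both endpoints; (iii) the bags containing any fixed vertex form a subtree. All hold, so the decomposition is valid with width 4 − 1 = 3.

Yes; width 3.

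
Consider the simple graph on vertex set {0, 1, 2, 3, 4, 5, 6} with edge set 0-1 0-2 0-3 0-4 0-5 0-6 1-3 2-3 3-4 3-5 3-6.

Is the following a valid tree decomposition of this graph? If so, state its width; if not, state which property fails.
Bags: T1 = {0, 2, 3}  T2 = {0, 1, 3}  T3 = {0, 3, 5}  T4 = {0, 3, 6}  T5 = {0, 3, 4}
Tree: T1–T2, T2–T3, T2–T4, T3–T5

Every vertex of G appears in some bag (union = {0, 1, 2, 3, 4, 5, 6}); every edge is covered by a bag; and for each vertex v the set of bags containing v is connected in the bag tree. The decomposition is therefore valid. The largest bag has 3 vertices, so the width is 2.

Yes; width 2.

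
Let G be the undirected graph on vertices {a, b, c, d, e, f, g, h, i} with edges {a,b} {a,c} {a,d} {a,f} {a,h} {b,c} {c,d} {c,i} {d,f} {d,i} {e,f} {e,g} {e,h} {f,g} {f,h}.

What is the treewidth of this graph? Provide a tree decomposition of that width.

Treewidth 2.
One optimal decomposition is:
Bags: B1 = {a, c, d}  B2 = {a, d, f}  B3 = {a, b, c}  B4 = {a, f, h}  B5 = {e, f, h}  B6 = {e, f, g}  B7 = {c, d, i}
Tree: B1–B2, B1–B3, B2–B4, B4–B5, B5–B6, B1–B7

Each bag holds 3 vertices, so the decomposition has width 2, which upper-bounds the treewidth. Conversely, {a, c, d} is a clique of size 3, and the vertices of any clique must share a bag in every tree decomposition; so some bag has ≥ 3 vertices and tw(G) ≥ 2. Hence tw(G) = 2 exactly.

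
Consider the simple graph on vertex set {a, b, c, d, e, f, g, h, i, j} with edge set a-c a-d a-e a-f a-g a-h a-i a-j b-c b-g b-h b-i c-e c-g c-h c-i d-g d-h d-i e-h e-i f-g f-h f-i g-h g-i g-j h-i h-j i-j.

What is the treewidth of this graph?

A width-4 tree decomposition is:
Bags: B1 = {a, c, g, h, i}  B2 = {a, d, g, h, i}  B3 = {a, c, e, h, i}  B4 = {a, g, h, i, j}  B5 = {a, f, g, h, i}  B6 = {b, c, g, h, i}
Tree: B1–B2, B1–B3, B2–B4, B2–B5, B1–B6
Each bag holds 5 vertices, so the decomposition has width 4, which upper-bounds the treewidth. For the lower bound, the 5 vertices {a, d, g, h, i} are pairwise adjacent, and any tree decomposition puts a clique entirely inside one bag — forcing width ≥ 4. Therefore the treewidth is 4.

4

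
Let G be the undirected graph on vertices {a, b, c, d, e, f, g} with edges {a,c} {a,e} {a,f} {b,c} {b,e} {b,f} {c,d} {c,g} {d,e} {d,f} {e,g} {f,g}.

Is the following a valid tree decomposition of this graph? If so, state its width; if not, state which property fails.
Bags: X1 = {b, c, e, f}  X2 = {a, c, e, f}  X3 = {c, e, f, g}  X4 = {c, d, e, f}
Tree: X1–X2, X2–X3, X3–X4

Every vertex of G appears in some bag (union = {a, b, c, d, e, f, g}); every edge is covered by a bag; and for each vertex v the set of bags containing v is connected in the bag tree. The decomposition is therefore valid. The largest bag has 4 vertices, so the width is 3.

Yes; width 3.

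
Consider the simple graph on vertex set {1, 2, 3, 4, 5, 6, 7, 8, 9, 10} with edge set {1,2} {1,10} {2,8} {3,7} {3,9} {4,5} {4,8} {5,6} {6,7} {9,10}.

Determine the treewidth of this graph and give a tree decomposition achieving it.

Treewidth 2.
One such decomposition:
Bags: B1 = {5, 6, 7}  B2 = {3, 5, 7}  B3 = {3, 5, 9}  B4 = {5, 9, 10}  B5 = {1, 5, 10}  B6 = {1, 2, 5}  B7 = {2, 5, 8}  B8 = {4, 5, 8}
Tree: B1–B2, B2–B3, B3–B4, B4–B5, B5–B6, B6–B7, B7–B8

Each bag holds 3 vertices, so the decomposition has width 2, which upper-bounds the treewidth. Since 5–6–7–3–9–10–1–2–8–4–5 is a cycle in G, G is not acyclic. Forests are exactly the graphs of treewidth ≤ 1, so tw(G) ≥ 2. Therefore the treewidth is 2.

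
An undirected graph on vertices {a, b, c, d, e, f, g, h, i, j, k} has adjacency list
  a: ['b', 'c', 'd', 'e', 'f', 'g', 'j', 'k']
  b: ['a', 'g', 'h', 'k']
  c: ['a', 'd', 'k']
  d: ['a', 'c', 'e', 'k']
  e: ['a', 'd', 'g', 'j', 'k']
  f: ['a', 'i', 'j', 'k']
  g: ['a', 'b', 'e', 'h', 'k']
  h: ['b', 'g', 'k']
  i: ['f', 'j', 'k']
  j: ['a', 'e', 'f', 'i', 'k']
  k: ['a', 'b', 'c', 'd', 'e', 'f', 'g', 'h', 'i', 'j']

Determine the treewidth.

A width-3 tree decomposition is:
Bags: B1 = {a, b, g, k}  B2 = {a, e, g, k}  B3 = {b, g, h, k}  B4 = {a, e, j, k}  B5 = {a, f, j, k}  B6 = {a, d, e, k}  B7 = {f, i, j, k}  B8 = {a, c, d, k}
Tree: B1–B2, B1–B3, B2–B4, B4–B5, B4–B6, B5–B7, B6–B8
Each bag holds 4 vertices, so the decomposition has width 3, which upper-bounds the treewidth. On the other hand G contains the 4-clique {b, g, h, k}. A clique must lie in a single bag of any decomposition, so no decomposition can have width below 3. Combining the bounds, tw(G) = 3.

3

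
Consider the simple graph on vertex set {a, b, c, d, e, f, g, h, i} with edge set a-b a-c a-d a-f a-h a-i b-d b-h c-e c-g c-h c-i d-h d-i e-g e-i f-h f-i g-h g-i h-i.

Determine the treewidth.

3

A width-3 tree decomposition is:
Bags: B1 = {a, c, h, i}  B2 = {a, d, h, i}  B3 = {a, f, h, i}  B4 = {a, b, d, h}  B5 = {c, g, h, i}  B6 = {c, e, g, i}
Tree: B1–B2, B1–B3, B2–B4, B1–B5, B5–B6
Each bag holds 4 vertices, so the decomposition has width 3, which upper-bounds the treewidth. On the other hand G contains the 4-clique {c, e, g, i}. A clique must lie in a single bag of any decomposition, so no decomposition can have width below 3. Hence tw(G) = 3 exactly.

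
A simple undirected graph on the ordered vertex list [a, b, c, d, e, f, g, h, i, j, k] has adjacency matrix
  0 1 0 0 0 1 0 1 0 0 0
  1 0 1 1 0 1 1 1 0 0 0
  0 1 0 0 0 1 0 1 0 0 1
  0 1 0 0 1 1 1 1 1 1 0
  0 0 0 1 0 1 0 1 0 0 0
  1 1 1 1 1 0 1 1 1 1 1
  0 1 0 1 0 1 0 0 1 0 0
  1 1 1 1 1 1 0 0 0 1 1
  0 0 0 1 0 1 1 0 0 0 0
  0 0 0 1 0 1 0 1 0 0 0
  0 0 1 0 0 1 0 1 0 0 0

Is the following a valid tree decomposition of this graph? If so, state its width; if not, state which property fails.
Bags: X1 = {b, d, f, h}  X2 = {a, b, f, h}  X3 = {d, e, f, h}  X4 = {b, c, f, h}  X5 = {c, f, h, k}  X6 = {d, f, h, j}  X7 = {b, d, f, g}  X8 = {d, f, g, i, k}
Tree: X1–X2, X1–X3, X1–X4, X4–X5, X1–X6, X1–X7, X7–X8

No — bags containing vertex k are not connected in the tree.

A tree decomposition must satisfy three properties: every vertex lies in some bag; for every edge, both endpoints lie together in some bag; and for every vertex, the bags containing it form a connected subtree. Here bags containing vertex k are not connected in the tree, so the decomposition is invalid.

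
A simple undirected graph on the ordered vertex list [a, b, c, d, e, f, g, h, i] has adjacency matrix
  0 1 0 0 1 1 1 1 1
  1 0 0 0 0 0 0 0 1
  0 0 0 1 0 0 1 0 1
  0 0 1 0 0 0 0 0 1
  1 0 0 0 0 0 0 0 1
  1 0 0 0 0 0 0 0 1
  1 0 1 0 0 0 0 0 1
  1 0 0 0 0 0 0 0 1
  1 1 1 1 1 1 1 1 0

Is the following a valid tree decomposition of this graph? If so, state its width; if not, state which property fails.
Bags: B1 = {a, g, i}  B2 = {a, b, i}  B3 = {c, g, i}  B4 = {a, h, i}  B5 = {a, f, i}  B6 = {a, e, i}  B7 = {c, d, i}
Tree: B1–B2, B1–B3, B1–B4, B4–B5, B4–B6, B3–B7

Yes; width 2.

Checking the three conditions: (i) the bags cover all of {a, b, c, d, e, f, g, h, i}; (ii) for each edge, some bag contains both endpoints; (iii) the bags containing any fixed vertex form a subtree. All hold, so the decomposition is valid with width 3 − 1 = 2.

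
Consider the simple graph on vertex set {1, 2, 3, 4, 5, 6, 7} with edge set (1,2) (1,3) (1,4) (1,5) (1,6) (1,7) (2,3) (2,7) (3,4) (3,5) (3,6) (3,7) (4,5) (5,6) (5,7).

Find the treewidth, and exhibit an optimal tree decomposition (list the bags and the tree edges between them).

Treewidth 3.
One such decomposition:
Bags: B1 = {1, 3, 5, 7}  B2 = {1, 3, 5, 6}  B3 = {1, 3, 4, 5}  B4 = {1, 2, 3, 7}
Tree: B1–B2, B1–B3, B1–B4

Every bag has size at most 4, so the width is 4 − 1 = 3 and tw(G) ≤ 3. For the lower bound, the 4 vertices {1, 2, 3, 7} are pairwise adjacent, and any tree decomposition puts a clique entirely inside one bag — forcing width ≥ 3. Combining the bounds, tw(G) = 3.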